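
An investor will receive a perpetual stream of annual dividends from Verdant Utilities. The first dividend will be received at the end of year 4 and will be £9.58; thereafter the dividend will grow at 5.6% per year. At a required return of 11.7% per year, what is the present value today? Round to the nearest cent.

Value at end of year 3: C₁ / (r − g) = £9.58 / (0.117 − 0.056) = £157.0492
Discount to today: PV = £157.0492 / (1 + 0.117)^3 = £157.0492 / 1.393669 = £112.69

£112.69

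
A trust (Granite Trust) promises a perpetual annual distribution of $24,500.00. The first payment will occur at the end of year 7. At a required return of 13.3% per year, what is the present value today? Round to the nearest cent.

$87083.32

Value at end of year 6: C / r = $24,500.00 / 0.133 = $184,210.5263
Discount to today: PV = $184,210.5263 / (1 + 0.133)^6 = $184,210.5263 / 2.115336 = $87,083.32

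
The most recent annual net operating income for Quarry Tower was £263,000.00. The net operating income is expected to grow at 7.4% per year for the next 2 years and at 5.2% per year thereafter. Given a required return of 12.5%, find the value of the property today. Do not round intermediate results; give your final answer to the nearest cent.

£3945009.61

D_1 = 282462.00000
D_2 = 303364.18800
Terminal value at year 2: TV = D_2×(1+g_2)/(r−g_2) = 319139.12578/0.073 = 4371768.84625
P_0 = D_1/(1+r)^1 + D_2/(1+r)^2 + TV/(1+r)^2
    = 251077.33333 + 239695.16089 + 3454237.11308 = 3945009.60731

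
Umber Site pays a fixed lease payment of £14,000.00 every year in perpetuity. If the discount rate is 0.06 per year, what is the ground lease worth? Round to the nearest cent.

Level perpetuity: PV = C / r = £14,000.00 / 0.06 = £233,333.33

£233333.33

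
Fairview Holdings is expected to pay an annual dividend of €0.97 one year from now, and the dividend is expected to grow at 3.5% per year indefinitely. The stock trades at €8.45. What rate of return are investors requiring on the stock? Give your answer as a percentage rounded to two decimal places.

P = D₁/(r − g) ⇒ r = D₁/P + g = €0.9700/€8.45 + 0.035 = 0.114793 + 0.035 = 0.149793

14.98%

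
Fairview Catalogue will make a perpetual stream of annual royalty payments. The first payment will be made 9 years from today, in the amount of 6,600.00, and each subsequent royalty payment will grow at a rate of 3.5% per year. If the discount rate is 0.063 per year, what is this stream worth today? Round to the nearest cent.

Value at end of year 8: C₁ / (r − g) = 6,600.00 / (0.063 − 0.035) = 235,714.2857
Discount to today: PV = 235,714.2857 / (1 + 0.063)^8 = 235,714.2857 / 1.630295 = 144,583.85

144583.85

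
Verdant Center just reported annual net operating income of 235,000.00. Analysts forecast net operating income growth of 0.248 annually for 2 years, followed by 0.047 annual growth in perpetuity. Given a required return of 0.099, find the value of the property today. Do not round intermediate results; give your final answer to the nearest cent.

6671519.56

D_1 = 293280.00000
D_2 = 366013.44000
Terminal value at year 2: TV = D_2×(1+g_2)/(r−g_2) = 383216.07168/0.052 = 7369539.84000
P_0 = D_1/(1+r)^1 + D_2/(1+r)^2 + TV/(1+r)^2
    = 266860.78253 + 303041.17980 + 6101617.60091 = 6671519.56324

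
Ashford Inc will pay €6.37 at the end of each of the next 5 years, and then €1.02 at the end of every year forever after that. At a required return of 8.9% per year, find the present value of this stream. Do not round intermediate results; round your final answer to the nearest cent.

€32.32

PV of 5-year annuity: €6.37 × [1 − (1+0.089)^−5] / 0.089 = 24.84150
Perpetuity value at year 5: €1.02 / 0.089 = 11.46067
PV of perpetuity: 11.46067 / (1+0.089)^5 = 7.48291
Total PV = 24.84150 + 7.48291 = 32.32442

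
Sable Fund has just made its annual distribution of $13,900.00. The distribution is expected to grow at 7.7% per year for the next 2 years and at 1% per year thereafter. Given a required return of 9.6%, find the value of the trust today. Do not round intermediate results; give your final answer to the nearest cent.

$184714.60

D_1 = 14970.30000
D_2 = 16123.01310
Terminal value at year 2: TV = D_2×(1+g_2)/(r−g_2) = 16284.24323/0.086 = 189351.66548
P_0 = D_1/(1+r)^1 + D_2/(1+r)^2 + TV/(1+r)^2
    = 13659.03285 + 13422.24304 + 157633.31947 = 184714.59536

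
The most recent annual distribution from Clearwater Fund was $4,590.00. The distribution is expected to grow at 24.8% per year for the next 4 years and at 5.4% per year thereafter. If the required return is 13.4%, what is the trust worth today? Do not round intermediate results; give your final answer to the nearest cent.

D_1 = 5728.32000
D_2 = 7148.94336
D_3 = 8921.88131
D_4 = 11134.50788
Terminal value at year 4: TV = D_4×(1+g_2)/(r−g_2) = 11735.77130/0.08 = 146697.14131
P_0 = D_1/(1+r)^1 + D_2/(1+r)^2 + D_3/(1+r)^3 + D_4/(1+r)^4 + TV/(1+r)^4
    = 5051.42857 + 5559.24414 + 6118.10996 + 6733.15805 + 88709.35726 = 112171.29797

$112171.30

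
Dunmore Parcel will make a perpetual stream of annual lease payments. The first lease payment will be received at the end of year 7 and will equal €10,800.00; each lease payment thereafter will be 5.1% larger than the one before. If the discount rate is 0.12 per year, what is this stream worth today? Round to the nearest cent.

Value at end of year 6: C₁ / (r − g) = €10,800.00 / (0.12 − 0.051) = €156,521.7391
Discount to today: PV = €156,521.7391 / (1 + 0.12)^6 = €156,521.7391 / 1.973823 = €79,298.78

€79298.78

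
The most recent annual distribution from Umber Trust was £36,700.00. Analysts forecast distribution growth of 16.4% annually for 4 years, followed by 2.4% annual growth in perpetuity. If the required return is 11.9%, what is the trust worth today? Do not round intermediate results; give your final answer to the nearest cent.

£625327.40

D_1 = 42718.80000
D_2 = 49724.68320
D_3 = 57879.53124
D_4 = 67371.77437
Terminal value at year 4: TV = D_4×(1+g_2)/(r−g_2) = 68988.69695/0.095 = 726196.81004
P_0 = D_1/(1+r)^1 + D_2/(1+r)^2 + D_3/(1+r)^3 + D_4/(1+r)^4 + TV/(1+r)^4
    = 38175.87131 + 39711.09402 + 41308.05491 + 42969.23674 + 463163.14127 = 625327.39825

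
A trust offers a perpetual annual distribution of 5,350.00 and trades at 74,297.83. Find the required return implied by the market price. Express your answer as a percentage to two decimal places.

P = C/r ⇒ r = C/P = 5,350.00/74,297.83 = 0.072007

7.20%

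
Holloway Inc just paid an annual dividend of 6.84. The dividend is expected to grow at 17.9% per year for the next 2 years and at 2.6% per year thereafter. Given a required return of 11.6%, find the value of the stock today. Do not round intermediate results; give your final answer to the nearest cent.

101.89

D_1 = 8.06436
D_2 = 9.50788
Terminal value at year 2: TV = D_2×(1+g_2)/(r−g_2) = 9.75509/0.09 = 108.38984
P_0 = D_1/(1+r)^1 + D_2/(1+r)^2 + TV/(1+r)^2
    = 7.22613 + 7.63406 + 87.02823 = 101.88842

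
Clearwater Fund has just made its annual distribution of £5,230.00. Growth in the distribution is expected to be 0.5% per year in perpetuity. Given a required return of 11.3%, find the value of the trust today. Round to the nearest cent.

£48668.06

D₁ = D₀ × (1 + g) = £5,230.00 × 1.005 = £5,256.1500
Growing perpetuity: P = D₁ / (r − g) = £5,256.1500 / (0.113 − 0.005) = £48,668.06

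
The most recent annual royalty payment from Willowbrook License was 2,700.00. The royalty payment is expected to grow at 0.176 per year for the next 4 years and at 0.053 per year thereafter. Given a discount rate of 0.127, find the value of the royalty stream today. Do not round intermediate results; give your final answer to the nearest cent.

57576.67

D_1 = 3175.20000
D_2 = 3734.03520
D_3 = 4391.22540
D_4 = 5164.08106
Terminal value at year 4: TV = D_4×(1+g_2)/(r−g_2) = 5437.77736/0.074 = 73483.47785
P_0 = D_1/(1+r)^1 + D_2/(1+r)^2 + D_3/(1+r)^3 + D_4/(1+r)^4 + TV/(1+r)^4
    = 2817.39130 + 2939.88658 + 3067.70773 + 3201.08633 + 45550.59333 = 57576.66528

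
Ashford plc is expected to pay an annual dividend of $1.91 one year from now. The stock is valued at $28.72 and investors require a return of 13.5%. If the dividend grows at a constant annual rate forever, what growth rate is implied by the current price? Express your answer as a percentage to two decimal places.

6.85%

P = D₁/(r−g) ⇒ g = r − D₁/P = 0.135 − $1.91/$28.72 = 0.068496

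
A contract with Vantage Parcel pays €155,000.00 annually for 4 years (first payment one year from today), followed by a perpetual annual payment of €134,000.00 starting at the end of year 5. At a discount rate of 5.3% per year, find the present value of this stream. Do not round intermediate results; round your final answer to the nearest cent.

PV of 4-year annuity: €155,000.00 × [1 − (1+0.053)^−4] / 0.053 = 545813.67094
Perpetuity value at year 4: €134,000.00 / 0.053 = 2528301.88679
PV of perpetuity: 2528301.88679 / (1+0.053)^4 = 2056437.16481
Total PV = 545813.67094 + 2056437.16481 = 2602250.83576

€2602250.84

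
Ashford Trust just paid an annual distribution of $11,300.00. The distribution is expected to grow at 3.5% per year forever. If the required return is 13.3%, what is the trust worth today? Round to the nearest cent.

$119341.84

D₁ = D₀ × (1 + g) = $11,300.00 × 1.035 = $11,695.5000
Growing perpetuity: P = D₁ / (r − g) = $11,695.5000 / (0.133 − 0.035) = $119,341.84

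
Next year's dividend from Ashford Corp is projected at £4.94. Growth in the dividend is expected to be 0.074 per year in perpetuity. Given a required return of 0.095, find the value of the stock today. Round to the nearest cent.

£235.24

Growing perpetuity: P = D₁ / (r − g) = £4.9400 / (0.095 − 0.074) = £235.24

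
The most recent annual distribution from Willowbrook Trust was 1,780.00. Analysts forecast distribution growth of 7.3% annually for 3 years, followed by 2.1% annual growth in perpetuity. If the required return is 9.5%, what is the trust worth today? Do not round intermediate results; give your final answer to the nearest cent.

D_1 = 1909.94000
D_2 = 2049.36562
D_3 = 2198.96931
Terminal value at year 3: TV = D_3×(1+g_2)/(r−g_2) = 2245.14767/0.074 = 30339.83332
P_0 = D_1/(1+r)^1 + D_2/(1+r)^2 + D_3/(1+r)^3 + TV/(1+r)^3
    = 1744.23744 + 1709.19340 + 1674.85344 + 23108.45090 = 28236.73519

28236.74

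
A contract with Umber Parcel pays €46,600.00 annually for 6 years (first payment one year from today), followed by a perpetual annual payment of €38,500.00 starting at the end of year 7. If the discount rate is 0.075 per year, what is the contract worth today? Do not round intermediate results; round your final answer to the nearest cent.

PV of 6-year annuity: €46,600.00 × [1 − (1+0.075)^−6] / 0.075 = 218733.24319
Perpetuity value at year 6: €38,500.00 / 0.075 = 513333.33333
PV of perpetuity: 513333.33333 / (1+0.075)^6 = 332620.24615
Total PV = 218733.24319 + 332620.24615 = 551353.48934

€551353.49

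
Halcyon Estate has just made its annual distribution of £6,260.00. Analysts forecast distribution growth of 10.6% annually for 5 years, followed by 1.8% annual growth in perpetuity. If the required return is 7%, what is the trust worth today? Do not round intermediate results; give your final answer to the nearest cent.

£179207.00

D_1 = 6923.56000
D_2 = 7657.45736
D_3 = 8469.14784
D_4 = 9366.87751
D_5 = 10359.76653
Terminal value at year 5: TV = D_5×(1+g_2)/(r−g_2) = 10546.24232/0.052 = 202812.35240
P_0 = D_1/(1+r)^1 + D_2/(1+r)^2 + D_3/(1+r)^3 + D_4/(1+r)^4 + D_5/(1+r)^5 + TV/(1+r)^5
    = 6470.61682 + 6688.31982 + 6913.34740 + 7145.94601 + 7386.37036 + 144602.40429 = 179207.00469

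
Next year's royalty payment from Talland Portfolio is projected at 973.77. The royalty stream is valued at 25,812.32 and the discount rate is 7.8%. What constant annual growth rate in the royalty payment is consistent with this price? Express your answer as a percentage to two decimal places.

4.03%

P = D₁/(r−g) ⇒ g = r − D₁/P = 0.078 − 973.77/25,812.32 = 0.040275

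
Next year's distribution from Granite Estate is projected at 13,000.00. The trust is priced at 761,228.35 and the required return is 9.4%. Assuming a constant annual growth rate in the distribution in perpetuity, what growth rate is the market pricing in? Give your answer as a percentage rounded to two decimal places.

P = D₁/(r−g) ⇒ g = r − D₁/P = 0.094 − 13,000.00/761,228.35 = 0.076922

7.69%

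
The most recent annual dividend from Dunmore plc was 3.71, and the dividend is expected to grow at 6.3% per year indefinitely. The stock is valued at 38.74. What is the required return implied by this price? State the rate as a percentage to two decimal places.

D₁ = 3.71 × 1.063 = 3.9437
P = D₁/(r − g) ⇒ r = D₁/P + g = 3.9437/38.74 + 0.063 = 0.101800 + 0.063 = 0.164800

16.48%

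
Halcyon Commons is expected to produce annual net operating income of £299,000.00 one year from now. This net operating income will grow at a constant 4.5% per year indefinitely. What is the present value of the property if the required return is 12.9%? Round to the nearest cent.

£3559523.81

Growing perpetuity: P = D₁ / (r − g) = £299,000.0000 / (0.129 − 0.045) = £3,559,523.81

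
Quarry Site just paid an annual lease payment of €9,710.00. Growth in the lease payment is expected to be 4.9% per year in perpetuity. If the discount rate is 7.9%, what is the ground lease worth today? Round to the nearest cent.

D₁ = D₀ × (1 + g) = €9,710.00 × 1.049 = €10,185.7900
Growing perpetuity: P = D₁ / (r − g) = €10,185.7900 / (0.079 − 0.049) = €339,526.33

€339526.33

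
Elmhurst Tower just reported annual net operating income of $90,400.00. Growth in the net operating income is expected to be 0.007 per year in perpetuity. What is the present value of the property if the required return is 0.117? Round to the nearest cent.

$827570.91

D₁ = D₀ × (1 + g) = $90,400.00 × 1.007 = $91,032.8000
Growing perpetuity: P = D₁ / (r − g) = $91,032.8000 / (0.117 − 0.007) = $827,570.91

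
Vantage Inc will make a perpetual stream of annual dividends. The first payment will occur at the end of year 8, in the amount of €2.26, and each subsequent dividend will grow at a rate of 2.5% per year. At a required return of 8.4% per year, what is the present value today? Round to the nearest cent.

Value at end of year 7: C₁ / (r − g) = €2.26 / (0.084 − 0.025) = €38.3051
Discount to today: PV = €38.3051 / (1 + 0.084)^7 = €38.3051 / 1.758754 = €21.78

€21.78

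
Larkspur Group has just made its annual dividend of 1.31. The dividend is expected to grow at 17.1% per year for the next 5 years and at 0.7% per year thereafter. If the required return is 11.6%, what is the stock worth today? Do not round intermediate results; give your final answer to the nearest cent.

22.98

D_1 = 1.53401
D_2 = 1.79633
D_3 = 2.10350
D_4 = 2.46320
D_5 = 2.88440
Terminal value at year 5: TV = D_5×(1+g_2)/(r−g_2) = 2.90459/0.109 = 26.64764
P_0 = D_1/(1+r)^1 + D_2/(1+r)^2 + D_3/(1+r)^3 + D_4/(1+r)^4 + D_5/(1+r)^5 + TV/(1+r)^5
    = 1.37456 + 1.44230 + 1.51338 + 1.58797 + 1.66623 + 15.39351 = 22.97796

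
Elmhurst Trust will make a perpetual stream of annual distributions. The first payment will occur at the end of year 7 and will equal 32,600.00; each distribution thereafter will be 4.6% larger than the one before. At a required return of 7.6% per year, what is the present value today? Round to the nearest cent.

700200.98

Value at end of year 6: C₁ / (r − g) = 32,600.00 / (0.076 − 0.046) = 1,086,666.6667
Discount to today: PV = 1,086,666.6667 / (1 + 0.076)^6 = 1,086,666.6667 / 1.551935 = 700,200.98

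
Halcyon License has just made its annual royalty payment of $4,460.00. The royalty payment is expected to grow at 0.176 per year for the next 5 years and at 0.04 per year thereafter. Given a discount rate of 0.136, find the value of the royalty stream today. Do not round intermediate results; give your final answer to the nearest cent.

$82212.82

D_1 = 5244.96000
D_2 = 6168.07296
D_3 = 7253.65380
D_4 = 8530.29687
D_5 = 10031.62912
Terminal value at year 5: TV = D_5×(1+g_2)/(r−g_2) = 10432.89428/0.096 = 108675.98212
P_0 = D_1/(1+r)^1 + D_2/(1+r)^2 + D_3/(1+r)^3 + D_4/(1+r)^4 + D_5/(1+r)^5 + TV/(1+r)^5
    = 4617.04225 + 4779.61416 + 4947.91044 + 5122.13264 + 5302.48942 + 57443.63537 = 82212.82428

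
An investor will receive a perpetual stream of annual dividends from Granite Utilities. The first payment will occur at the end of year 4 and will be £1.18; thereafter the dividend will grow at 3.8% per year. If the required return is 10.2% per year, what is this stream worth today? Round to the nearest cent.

Value at end of year 3: C₁ / (r − g) = £1.18 / (0.102 − 0.038) = £18.4375
Discount to today: PV = £18.4375 / (1 + 0.102)^3 = £18.4375 / 1.338273 = £13.78

£13.78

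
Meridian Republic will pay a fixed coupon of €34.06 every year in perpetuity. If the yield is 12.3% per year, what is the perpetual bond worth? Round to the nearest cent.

Level perpetuity: PV = C / r = €34.06 / 0.123 = €276.91

€276.91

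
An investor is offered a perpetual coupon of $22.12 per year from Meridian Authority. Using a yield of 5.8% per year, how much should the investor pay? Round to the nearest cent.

$381.38

Level perpetuity: PV = C / r = $22.12 / 0.058 = $381.38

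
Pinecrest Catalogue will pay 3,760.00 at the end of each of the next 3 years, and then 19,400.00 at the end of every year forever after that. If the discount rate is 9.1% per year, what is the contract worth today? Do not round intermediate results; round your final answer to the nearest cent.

PV of 3-year annuity: 3,760.00 × [1 − (1+0.091)^−3] / 0.091 = 9500.73089
Perpetuity value at year 3: 19,400.00 / 0.091 = 213186.81319
PV of perpetuity: 213186.81319 / (1+0.091)^3 = 164167.08464
Total PV = 9500.73089 + 164167.08464 = 173667.81554

173667.82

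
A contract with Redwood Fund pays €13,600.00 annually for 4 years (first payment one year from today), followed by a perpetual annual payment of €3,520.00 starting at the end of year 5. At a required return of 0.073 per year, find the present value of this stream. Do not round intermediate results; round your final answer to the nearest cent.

PV of 4-year annuity: €13,600.00 × [1 − (1+0.073)^−4] / 0.073 = 45755.80012
Perpetuity value at year 4: €3,520.00 / 0.073 = 48219.17808
PV of perpetuity: 48219.17808 / (1+0.073)^4 = 36376.50040
Total PV = 45755.80012 + 36376.50040 = 82132.30053

€82132.30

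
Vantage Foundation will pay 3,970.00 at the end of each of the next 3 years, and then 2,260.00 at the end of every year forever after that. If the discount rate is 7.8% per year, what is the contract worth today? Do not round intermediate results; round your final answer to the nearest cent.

33397.15

PV of 3-year annuity: 3,970.00 × [1 − (1+0.078)^−3] / 0.078 = 10268.10956
Perpetuity value at year 3: 2,260.00 / 0.078 = 28974.35897
PV of perpetuity: 28974.35897 / (1+0.078)^3 = 23129.03716
Total PV = 10268.10956 + 23129.03716 = 33397.14672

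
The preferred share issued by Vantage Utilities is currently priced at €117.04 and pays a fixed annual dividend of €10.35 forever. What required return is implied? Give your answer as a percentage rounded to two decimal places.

P = C/r ⇒ r = C/P = €10.35/€117.04 = 0.088431

8.84%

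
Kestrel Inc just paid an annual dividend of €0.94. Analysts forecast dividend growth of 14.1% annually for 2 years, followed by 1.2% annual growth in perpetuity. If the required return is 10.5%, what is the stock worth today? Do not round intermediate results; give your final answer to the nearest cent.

D_1 = 1.07254
D_2 = 1.22377
Terminal value at year 2: TV = D_2×(1+g_2)/(r−g_2) = 1.23845/0.093 = 13.31670
P_0 = D_1/(1+r)^1 + D_2/(1+r)^2 + TV/(1+r)^2
    = 0.97062 + 1.00225 + 10.90617 = 12.87904

€12.88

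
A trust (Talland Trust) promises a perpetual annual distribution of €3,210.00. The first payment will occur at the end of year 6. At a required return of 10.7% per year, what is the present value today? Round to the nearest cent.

€18046.09

Value at end of year 5: C / r = €3,210.00 / 0.107 = €30,000.0000
Discount to today: PV = €30,000.0000 / (1 + 0.107)^5 = €30,000.0000 / 1.662410 = €18,046.09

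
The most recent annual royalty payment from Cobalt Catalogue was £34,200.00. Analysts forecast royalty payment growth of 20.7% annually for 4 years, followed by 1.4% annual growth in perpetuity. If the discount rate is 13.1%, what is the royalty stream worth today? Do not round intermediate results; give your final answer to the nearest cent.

D_1 = 41279.40000
D_2 = 49824.23580
D_3 = 60137.85261
D_4 = 72586.38810
Terminal value at year 4: TV = D_4×(1+g_2)/(r−g_2) = 73602.59753/0.117 = 629082.03021
P_0 = D_1/(1+r)^1 + D_2/(1+r)^2 + D_3/(1+r)^3 + D_4/(1+r)^4 + TV/(1+r)^4
    = 36498.14324 + 38950.71520 + 41568.09305 + 44361.35129 + 384465.04454 = 545843.34732

£545843.35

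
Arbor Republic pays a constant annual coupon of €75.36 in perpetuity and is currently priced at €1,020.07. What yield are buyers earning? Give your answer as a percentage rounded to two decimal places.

7.39%

P = C/r ⇒ r = C/P = €75.36/€1,020.07 = 0.073877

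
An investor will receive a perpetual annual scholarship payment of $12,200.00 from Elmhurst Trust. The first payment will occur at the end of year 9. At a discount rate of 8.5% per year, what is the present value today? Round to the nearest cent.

Value at end of year 8: C / r = $12,200.00 / 0.085 = $143,529.4118
Discount to today: PV = $143,529.4118 / (1 + 0.085)^8 = $143,529.4118 / 1.920604 = $74,731.38

$74731.38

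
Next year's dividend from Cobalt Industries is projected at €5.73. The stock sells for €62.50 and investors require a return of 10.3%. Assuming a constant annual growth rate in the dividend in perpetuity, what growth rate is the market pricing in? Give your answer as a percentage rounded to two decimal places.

P = D₁/(r−g) ⇒ g = r − D₁/P = 0.103 − €5.73/€62.50 = 0.011320

1.13%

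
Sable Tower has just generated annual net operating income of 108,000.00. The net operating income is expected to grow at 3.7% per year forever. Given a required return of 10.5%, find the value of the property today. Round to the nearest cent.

1647000.00

D₁ = D₀ × (1 + g) = 108,000.00 × 1.037 = 111,996.0000
Growing perpetuity: P = D₁ / (r − g) = 111,996.0000 / (0.105 − 0.037) = 1,647,000.00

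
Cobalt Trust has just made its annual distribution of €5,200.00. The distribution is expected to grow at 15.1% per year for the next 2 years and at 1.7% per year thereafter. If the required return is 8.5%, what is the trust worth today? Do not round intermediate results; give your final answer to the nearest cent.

€98888.03

D_1 = 5985.20000
D_2 = 6888.96520
Terminal value at year 2: TV = D_2×(1+g_2)/(r−g_2) = 7006.07761/0.068 = 103030.55306
P_0 = D_1/(1+r)^1 + D_2/(1+r)^2 + TV/(1+r)^2
    = 5516.31336 + 5851.86791 + 87519.84800 = 98888.02928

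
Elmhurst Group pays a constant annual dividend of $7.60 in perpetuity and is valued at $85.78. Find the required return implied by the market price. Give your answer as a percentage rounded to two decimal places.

8.86%

P = C/r ⇒ r = C/P = $7.60/$85.78 = 0.088599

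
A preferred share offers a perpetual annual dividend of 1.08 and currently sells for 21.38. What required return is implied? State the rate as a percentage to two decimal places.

5.05%

P = C/r ⇒ r = C/P = 1.08/21.38 = 0.050514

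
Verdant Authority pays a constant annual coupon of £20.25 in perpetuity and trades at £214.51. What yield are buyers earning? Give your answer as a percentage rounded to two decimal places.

9.44%

P = C/r ⇒ r = C/P = £20.25/£214.51 = 0.094401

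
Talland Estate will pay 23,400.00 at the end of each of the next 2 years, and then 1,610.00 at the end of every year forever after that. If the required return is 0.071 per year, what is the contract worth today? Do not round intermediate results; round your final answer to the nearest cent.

PV of 2-year annuity: 23,400.00 × [1 − (1+0.071)^−2] / 0.071 = 42249.05649
Perpetuity value at year 2: 1,610.00 / 0.071 = 22676.05634
PV of perpetuity: 22676.05634 / (1+0.071)^2 = 19769.17681
Total PV = 42249.05649 + 19769.17681 = 62018.23330

62018.23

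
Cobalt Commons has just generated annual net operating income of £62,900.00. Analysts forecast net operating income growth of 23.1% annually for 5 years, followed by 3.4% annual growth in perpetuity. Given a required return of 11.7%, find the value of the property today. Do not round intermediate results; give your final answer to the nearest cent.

D_1 = 77429.90000
D_2 = 95316.20690
D_3 = 117334.25069
D_4 = 144438.46260
D_5 = 177803.74747
Terminal value at year 5: TV = D_5×(1+g_2)/(r−g_2) = 183849.07488/0.083 = 2215049.09493
P_0 = D_1/(1+r)^1 + D_2/(1+r)^2 + D_3/(1+r)^3 + D_4/(1+r)^4 + D_5/(1+r)^5 + TV/(1+r)^5
    = 69319.51656 + 76394.20312 + 84190.92573 + 92783.37473 + 102252.76123 + 1273847.65199 = 1698788.43337

£1698788.43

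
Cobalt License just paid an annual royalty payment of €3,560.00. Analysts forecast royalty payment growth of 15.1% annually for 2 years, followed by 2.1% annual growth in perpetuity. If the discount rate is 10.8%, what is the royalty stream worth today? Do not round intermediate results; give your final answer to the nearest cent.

D_1 = 4097.56000
D_2 = 4716.29156
Terminal value at year 2: TV = D_2×(1+g_2)/(r−g_2) = 4815.33368/0.087 = 55348.66302
P_0 = D_1/(1+r)^1 + D_2/(1+r)^2 + TV/(1+r)^2
    = 3698.15884 + 3841.67945 + 45084.53699 = 52624.37529

€52624.38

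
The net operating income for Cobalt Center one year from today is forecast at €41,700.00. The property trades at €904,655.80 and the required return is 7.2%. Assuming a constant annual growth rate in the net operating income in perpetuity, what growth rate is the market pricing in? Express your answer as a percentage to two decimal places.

P = D₁/(r−g) ⇒ g = r − D₁/P = 0.072 − €41,700.00/€904,655.80 = 0.025905

2.59%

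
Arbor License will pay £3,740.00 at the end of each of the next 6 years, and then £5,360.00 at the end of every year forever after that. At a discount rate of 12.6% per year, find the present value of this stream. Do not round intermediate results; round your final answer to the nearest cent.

£35990.87

PV of 6-year annuity: £3,740.00 × [1 − (1+0.126)^−6] / 0.126 = 15118.87356
Perpetuity value at year 6: £5,360.00 / 0.126 = 42539.68254
PV of perpetuity: 42539.68254 / (1+0.126)^6 = 20871.99209
Total PV = 15118.87356 + 20871.99209 = 35990.86565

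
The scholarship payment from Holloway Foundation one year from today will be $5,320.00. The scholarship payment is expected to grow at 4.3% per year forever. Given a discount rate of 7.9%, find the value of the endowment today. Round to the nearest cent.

$147777.78

Growing perpetuity: P = D₁ / (r − g) = $5,320.0000 / (0.079 − 0.043) = $147,777.78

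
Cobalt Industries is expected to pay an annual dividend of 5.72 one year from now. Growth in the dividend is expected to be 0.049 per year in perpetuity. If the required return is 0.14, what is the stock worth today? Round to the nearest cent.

Growing perpetuity: P = D₁ / (r − g) = 5.7200 / (0.14 − 0.049) = 62.86

62.86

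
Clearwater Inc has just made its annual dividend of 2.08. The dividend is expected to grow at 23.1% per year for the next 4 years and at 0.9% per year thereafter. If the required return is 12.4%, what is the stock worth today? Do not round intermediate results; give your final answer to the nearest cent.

36.75

D_1 = 2.56048
D_2 = 3.15195
D_3 = 3.88005
D_4 = 4.77634
Terminal value at year 4: TV = D_4×(1+g_2)/(r−g_2) = 4.81933/0.115 = 41.90722
P_0 = D_1/(1+r)^1 + D_2/(1+r)^2 + D_3/(1+r)^3 + D_4/(1+r)^4 + TV/(1+r)^4
    = 2.27801 + 2.49486 + 2.73236 + 2.99247 + 26.25570 = 36.75341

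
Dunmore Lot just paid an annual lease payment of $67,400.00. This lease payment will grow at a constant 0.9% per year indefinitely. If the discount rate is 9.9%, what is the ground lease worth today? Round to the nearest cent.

D₁ = D₀ × (1 + g) = $67,400.00 × 1.009 = $68,006.6000
Growing perpetuity: P = D₁ / (r − g) = $68,006.6000 / (0.099 − 0.009) = $755,628.89

$755628.89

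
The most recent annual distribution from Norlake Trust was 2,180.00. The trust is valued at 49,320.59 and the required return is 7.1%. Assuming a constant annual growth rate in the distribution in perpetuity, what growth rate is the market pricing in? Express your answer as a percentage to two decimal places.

2.57%

P = D₀(1+g)/(r−g) ⇒ P(r−g) = D₀(1+g) ⇒ g(P+D₀) = P·r − D₀
g = (P·r − D₀)/(P + D₀) = (49,320.59×0.071 − 2,180.00) / (49,320.59 + 2,180.00) = 0.025665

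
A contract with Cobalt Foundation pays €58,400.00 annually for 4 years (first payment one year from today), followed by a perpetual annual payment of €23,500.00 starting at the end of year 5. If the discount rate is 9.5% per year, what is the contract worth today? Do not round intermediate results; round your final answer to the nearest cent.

PV of 4-year annuity: €58,400.00 × [1 − (1+0.095)^−4] / 0.095 = 187141.69748
Perpetuity value at year 4: €23,500.00 / 0.095 = 247368.42105
PV of perpetuity: 247368.42105 / (1+0.095)^4 = 172063.11470
Total PV = 187141.69748 + 172063.11470 = 359204.81218

€359204.81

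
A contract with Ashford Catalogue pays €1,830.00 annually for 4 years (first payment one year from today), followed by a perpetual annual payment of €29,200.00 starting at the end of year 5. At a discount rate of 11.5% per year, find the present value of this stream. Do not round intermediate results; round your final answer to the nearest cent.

PV of 4-year annuity: €1,830.00 × [1 − (1+0.115)^−4] / 0.115 = 5617.39325
Perpetuity value at year 4: €29,200.00 / 0.115 = 253913.04348
PV of perpetuity: 253913.04348 / (1+0.115)^4 = 164280.32054
Total PV = 5617.39325 + 164280.32054 = 169897.71379

€169897.71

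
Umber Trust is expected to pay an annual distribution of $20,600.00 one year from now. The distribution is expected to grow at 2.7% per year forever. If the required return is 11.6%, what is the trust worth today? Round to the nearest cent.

Growing perpetuity: P = D₁ / (r − g) = $20,600.0000 / (0.116 − 0.027) = $231,460.67

$231460.67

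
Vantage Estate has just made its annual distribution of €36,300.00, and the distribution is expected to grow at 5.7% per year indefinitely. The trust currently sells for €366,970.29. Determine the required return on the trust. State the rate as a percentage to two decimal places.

16.16%

D₁ = €36,300.00 × 1.057 = €38,369.1000
P = D₁/(r − g) ⇒ r = D₁/P + g = €38,369.1000/€366,970.29 + 0.057 = 0.104556 + 0.057 = 0.161556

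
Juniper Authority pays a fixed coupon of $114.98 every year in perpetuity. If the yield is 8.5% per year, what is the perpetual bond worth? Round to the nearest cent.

Level perpetuity: PV = C / r = $114.98 / 0.085 = $1,352.71

$1352.71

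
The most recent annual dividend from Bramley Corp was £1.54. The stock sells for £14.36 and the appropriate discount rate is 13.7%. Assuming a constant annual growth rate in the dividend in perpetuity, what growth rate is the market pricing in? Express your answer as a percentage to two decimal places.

P = D₀(1+g)/(r−g) ⇒ P(r−g) = D₀(1+g) ⇒ g(P+D₀) = P·r − D₀
g = (P·r − D₀)/(P + D₀) = (£14.36×0.137 − £1.54) / (£14.36 + £1.54) = 0.026875

2.69%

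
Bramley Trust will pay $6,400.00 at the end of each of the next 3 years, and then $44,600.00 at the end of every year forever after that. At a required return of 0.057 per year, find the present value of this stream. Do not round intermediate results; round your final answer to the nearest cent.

PV of 3-year annuity: $6,400.00 × [1 − (1+0.057)^−3] / 0.057 = 17202.67575
Perpetuity value at year 3: $44,600.00 / 0.057 = 782456.14035
PV of perpetuity: 782456.14035 / (1+0.057)^3 = 662574.99371
Total PV = 17202.67575 + 662574.99371 = 679777.66946

$679777.67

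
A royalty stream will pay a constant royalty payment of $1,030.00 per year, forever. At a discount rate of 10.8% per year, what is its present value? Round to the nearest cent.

$9537.04

Level perpetuity: PV = C / r = $1,030.00 / 0.108 = $9,537.04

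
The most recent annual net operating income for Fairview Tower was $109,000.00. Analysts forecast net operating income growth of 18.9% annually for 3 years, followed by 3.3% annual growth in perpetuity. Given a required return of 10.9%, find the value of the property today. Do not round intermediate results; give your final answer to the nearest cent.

$2202333.43

D_1 = 129601.00000
D_2 = 154095.58900
D_3 = 183219.65532
Terminal value at year 3: TV = D_3×(1+g_2)/(r−g_2) = 189265.90395/0.076 = 2490340.84140
P_0 = D_1/(1+r)^1 + D_2/(1+r)^2 + D_3/(1+r)^3 + TV/(1+r)^3
    = 116862.93959 + 125293.08852 + 134331.36361 + 1825846.03439 = 2202333.42611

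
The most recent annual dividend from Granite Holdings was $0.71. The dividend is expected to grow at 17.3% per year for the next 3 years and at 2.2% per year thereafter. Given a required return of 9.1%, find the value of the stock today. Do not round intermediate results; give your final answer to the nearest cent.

$15.54

D_1 = 0.83283
D_2 = 0.97691
D_3 = 1.14591
Terminal value at year 3: TV = D_3×(1+g_2)/(r−g_2) = 1.17113/0.069 = 16.97283
P_0 = D_1/(1+r)^1 + D_2/(1+r)^2 + D_3/(1+r)^3 + TV/(1+r)^3
    = 0.76336 + 0.82074 + 0.88243 + 13.07013 = 15.53666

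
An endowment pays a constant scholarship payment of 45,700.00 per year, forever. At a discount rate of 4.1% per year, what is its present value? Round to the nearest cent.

Level perpetuity: PV = C / r = 45,700.00 / 0.041 = 1,114,634.15

1114634.15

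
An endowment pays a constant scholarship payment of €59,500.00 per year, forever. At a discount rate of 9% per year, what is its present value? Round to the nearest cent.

Level perpetuity: PV = C / r = €59,500.00 / 0.09 = €661,111.11

€661111.11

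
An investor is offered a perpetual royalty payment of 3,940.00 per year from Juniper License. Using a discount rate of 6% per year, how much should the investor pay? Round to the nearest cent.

Level perpetuity: PV = C / r = 3,940.00 / 0.06 = 65,666.67

65666.67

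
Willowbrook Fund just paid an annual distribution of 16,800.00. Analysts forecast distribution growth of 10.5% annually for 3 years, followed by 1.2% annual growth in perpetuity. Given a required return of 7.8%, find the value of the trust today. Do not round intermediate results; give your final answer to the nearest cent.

330411.78

D_1 = 18564.00000
D_2 = 20513.22000
D_3 = 22667.10810
Terminal value at year 3: TV = D_3×(1+g_2)/(r−g_2) = 22939.11340/0.066 = 347562.32420
P_0 = D_1/(1+r)^1 + D_2/(1+r)^2 + D_3/(1+r)^3 + TV/(1+r)^3
    = 17220.77922 + 17652.09744 + 18094.21862 + 277444.68547 = 330411.78075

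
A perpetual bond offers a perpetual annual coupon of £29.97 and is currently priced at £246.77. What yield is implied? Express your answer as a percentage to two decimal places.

12.14%

P = C/r ⇒ r = C/P = £29.97/£246.77 = 0.121449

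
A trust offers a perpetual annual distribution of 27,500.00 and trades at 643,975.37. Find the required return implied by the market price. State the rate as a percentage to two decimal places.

P = C/r ⇒ r = C/P = 27,500.00/643,975.37 = 0.042703

4.27%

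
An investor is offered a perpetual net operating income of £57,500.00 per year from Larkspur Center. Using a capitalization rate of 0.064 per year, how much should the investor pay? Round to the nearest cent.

Level perpetuity: PV = C / r = £57,500.00 / 0.064 = £898,437.50

£898437.50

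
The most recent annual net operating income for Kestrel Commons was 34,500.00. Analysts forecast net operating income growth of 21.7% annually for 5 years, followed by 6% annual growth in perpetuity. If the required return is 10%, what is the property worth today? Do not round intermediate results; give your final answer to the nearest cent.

D_1 = 41986.50000
D_2 = 51097.57050
D_3 = 62185.74330
D_4 = 75680.04959
D_5 = 92102.62036
Terminal value at year 5: TV = D_5×(1+g_2)/(r−g_2) = 97628.77758/0.04 = 2440719.43944
P_0 = D_1/(1+r)^1 + D_2/(1+r)^2 + D_3/(1+r)^3 + D_4/(1+r)^4 + D_5/(1+r)^5 + TV/(1+r)^5
    = 38169.54545 + 42229.39711 + 46721.06935 + 51690.49218 + 57188.48089 + 1515494.74355 = 1751493.72852

1751493.73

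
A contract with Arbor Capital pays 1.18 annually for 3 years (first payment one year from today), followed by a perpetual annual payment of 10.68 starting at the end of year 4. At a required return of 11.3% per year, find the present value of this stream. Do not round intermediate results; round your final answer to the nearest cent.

71.42

PV of 3-year annuity: 1.18 × [1 − (1+0.113)^−3] / 0.113 = 2.86860
Perpetuity value at year 3: 10.68 / 0.113 = 94.51327
PV of perpetuity: 94.51327 / (1+0.113)^3 = 68.54998
Total PV = 2.86860 + 68.54998 = 71.41858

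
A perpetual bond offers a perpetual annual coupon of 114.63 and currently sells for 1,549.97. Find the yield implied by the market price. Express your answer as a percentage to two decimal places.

P = C/r ⇒ r = C/P = 114.63/1,549.97 = 0.073956

7.40%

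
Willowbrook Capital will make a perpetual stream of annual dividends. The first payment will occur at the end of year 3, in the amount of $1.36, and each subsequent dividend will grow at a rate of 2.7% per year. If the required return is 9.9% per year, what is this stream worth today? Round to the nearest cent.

Value at end of year 2: C₁ / (r − g) = $1.36 / (0.099 − 0.027) = $18.8889
Discount to today: PV = $18.8889 / (1 + 0.099)^2 = $18.8889 / 1.207801 = $15.64

$15.64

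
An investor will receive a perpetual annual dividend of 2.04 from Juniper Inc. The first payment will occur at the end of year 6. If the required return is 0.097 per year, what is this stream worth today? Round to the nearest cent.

13.24

Value at end of year 5: C / r = 2.04 / 0.097 = 21.0309
Discount to today: PV = 21.0309 / (1 + 0.097)^5 = 21.0309 / 1.588668 = 13.24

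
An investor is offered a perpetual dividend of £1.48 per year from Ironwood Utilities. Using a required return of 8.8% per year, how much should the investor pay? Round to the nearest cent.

Level perpetuity: PV = C / r = £1.48 / 0.088 = £16.82

£16.82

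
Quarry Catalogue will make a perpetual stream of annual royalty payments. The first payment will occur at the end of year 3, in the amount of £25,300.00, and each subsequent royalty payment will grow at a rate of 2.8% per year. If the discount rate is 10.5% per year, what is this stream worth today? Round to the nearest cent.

Value at end of year 2: C₁ / (r − g) = £25,300.00 / (0.105 − 0.028) = £328,571.4286
Discount to today: PV = £328,571.4286 / (1 + 0.105)^2 = £328,571.4286 / 1.221025 = £269,094.76

£269094.76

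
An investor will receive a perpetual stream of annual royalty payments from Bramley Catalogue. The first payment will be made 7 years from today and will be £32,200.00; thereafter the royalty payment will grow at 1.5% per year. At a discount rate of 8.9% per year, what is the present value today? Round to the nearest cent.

£260889.66

Value at end of year 6: C₁ / (r − g) = £32,200.00 / (0.089 − 0.015) = £435,135.1351
Discount to today: PV = £435,135.1351 / (1 + 0.089)^6 = £435,135.1351 / 1.667890 = £260,889.66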